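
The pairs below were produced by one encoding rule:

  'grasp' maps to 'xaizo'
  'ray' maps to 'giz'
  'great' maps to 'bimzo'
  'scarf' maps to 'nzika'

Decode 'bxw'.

opt

Two steps: reverse the string, then apply a Caesar shift of +8.
Decoding bxw: shift back: b−8=t, x−8=p, w−8=o → tpo; then reverse → opt.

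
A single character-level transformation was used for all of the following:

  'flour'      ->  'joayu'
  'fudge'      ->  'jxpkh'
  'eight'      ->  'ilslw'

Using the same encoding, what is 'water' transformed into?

Shifts by position in flour: pos 0: f→j (+4), pos 1: l→o (+3), pos 2: o→a (+12), pos 3: u→y (+4), pos 4: r→u (+3) — repeating every 3. The shifts repeat in a cycle of length 3: positions 0,1,… shift by +4, +3, +12, then the pattern repeats.
On water: w+4=a, a+3=d, t+12=f, e+4=i, r+3=u.

adfiu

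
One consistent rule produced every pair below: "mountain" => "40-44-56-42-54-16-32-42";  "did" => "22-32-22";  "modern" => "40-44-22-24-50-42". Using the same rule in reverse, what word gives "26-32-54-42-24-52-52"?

fitness

m(#13)→40 and o(#15)→44: differences scale by 2, so n = 2·pos + 14. Each letter becomes 2×(its alphabet position, a=1..z=26) + 14.
Reversing it on 26-32-54-42-24-52-52: 26→(26−14)÷2=6=f, 32→(32−14)÷2=9=i, 54→(54−14)÷2=20=t, 42→(42−14)÷2=14=n, 24→(24−14)÷2=5=e, 52→(52−14)÷2=19=s, 52→(52−14)÷2=19=s.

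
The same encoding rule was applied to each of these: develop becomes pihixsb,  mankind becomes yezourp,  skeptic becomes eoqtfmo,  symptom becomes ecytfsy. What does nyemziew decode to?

business

Shifts by position in develop: pos 0: d→p (+12), pos 1: e→i (+4), pos 2: v→h (+12), pos 3: e→i (+4) — repeating every 2. A repeating key of period 2 is used — shifts +12, +4 over and over.
Decoding nyemziew: n−12=b, y−4=u, e−12=s, m−4=i, z−12=n, i−4=e, e−12=s, w−4=s.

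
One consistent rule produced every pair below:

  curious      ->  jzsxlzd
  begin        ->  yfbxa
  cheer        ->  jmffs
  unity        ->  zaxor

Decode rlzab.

young

c(2)→j(9) and u(20)→z(25) fit y≡11x+13 (mod 26); the inverse of 11 mod 26 is 19. This is an affine cipher: with a=0,…,z=25, each position x becomes (11x+13) mod 26.
Reversing it on rlzab: r(17)→19·(17−13)≡24=y; l(11)→19·(11−13)≡14=o; z(25)→19·(25−13)≡20=u; a(0)→19·(0−13)≡13=n; b(1)→19·(1−13)≡6=g (all mod 26).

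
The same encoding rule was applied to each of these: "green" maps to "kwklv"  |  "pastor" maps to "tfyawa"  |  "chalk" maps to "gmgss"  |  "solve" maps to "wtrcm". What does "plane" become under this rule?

tqgum

In green: g→k is +4, r→w is +5, e→k is +6, e→l is +7 — the shift increases by 1 each position. Each letter shifts forward by (position + 4), i.e. 4, 5, 6, … — the shift grows by one for each successive letter.
On plane: p+4=t, l+5=q, a+6=g, n+7=u, e+8=m.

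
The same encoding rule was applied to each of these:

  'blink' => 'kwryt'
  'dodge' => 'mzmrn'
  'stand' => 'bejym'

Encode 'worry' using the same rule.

It's a Vigenère-style cipher with numeric key [9,11]: position i shifts by key[i mod 2].
For worry: w+9=f, o+11=z, r+9=a, r+11=c, y+9=h.

fzach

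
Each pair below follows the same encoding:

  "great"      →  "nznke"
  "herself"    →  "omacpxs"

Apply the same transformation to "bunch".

Each letter shifts forward by (position + 7), i.e. 7, 8, 9, … — the shift grows by one for each successive letter.
Applying it to bunch: b+7=i, u+8=c, n+9=w, c+10=m, h+11=s.

icwms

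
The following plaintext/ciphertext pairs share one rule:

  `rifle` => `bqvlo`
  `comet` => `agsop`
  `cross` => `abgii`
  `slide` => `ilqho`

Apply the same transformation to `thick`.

pjqae

r(17)→b(1) and i(8)→q(16) fit y≡7x+12 (mod 26); the inverse of 7 mod 26 is 15. Each letter's alphabet position (a=0..z=25) is mapped through 7·x+12 mod 26 — an affine cipher.
Applying it to thick: t(19)→7·19+12≡15=p; h(7)→7·7+12≡9=j; i(8)→7·8+12≡16=q; c(2)→7·2+12≡0=a; k(10)→7·10+12≡4=e (all mod 26).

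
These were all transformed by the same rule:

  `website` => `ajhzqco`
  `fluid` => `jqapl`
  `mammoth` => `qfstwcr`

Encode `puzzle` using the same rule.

tzfgtn

In website: w→a is +4, e→j is +5, b→h is +6, s→z is +7 — the shift increases by 1 each position. Each letter shifts forward by (position + 4), i.e. 4, 5, 6, … — the shift grows by one for each successive letter.
On puzzle: p+4=t, u+5=z, z+6=f, z+7=g, l+8=t, e+9=n.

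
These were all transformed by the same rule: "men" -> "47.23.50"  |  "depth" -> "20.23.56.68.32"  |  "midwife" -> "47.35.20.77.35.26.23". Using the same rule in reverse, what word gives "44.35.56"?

lip

m(#13)→47 and e(#5)→23: differences scale by 3, so n = 3·pos + 8. With a=1..z=26, the number is 3·pos + 8.
Reversing it on 44.35.56: 44→(44−8)÷3=12=l, 35→(35−8)÷3=9=i, 56→(56−8)÷3=16=p.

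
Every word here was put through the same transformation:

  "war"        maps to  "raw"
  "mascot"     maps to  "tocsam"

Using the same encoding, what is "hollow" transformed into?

wolloh

The output letters match the input read backwards: war reversed is raw. It's just the letters in reverse order.
On hollow: reverse → wolloh.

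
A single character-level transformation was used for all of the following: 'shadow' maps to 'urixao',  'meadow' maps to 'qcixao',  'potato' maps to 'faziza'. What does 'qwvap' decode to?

minor

s(18)→u(20) and h(7)→r(17) fit y≡5x+8 (mod 26); the inverse of 5 mod 26 is 21. This is an affine cipher: with a=0,…,z=25, each position x becomes (5x+8) mod 26.
Reversing it on qwvap: q(16)→21·(16−8)≡12=m; w(22)→21·(22−8)≡8=i; v(21)→21·(21−8)≡13=n; a(0)→21·(0−8)≡14=o; p(15)→21·(15−8)≡17=r (all mod 26).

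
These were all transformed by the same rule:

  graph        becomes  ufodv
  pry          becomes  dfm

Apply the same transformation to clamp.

It's a constant shift of +14 (ROT14).
On clamp: c+14=q, l+14=z, a+14=o, m+14=a, p+14=d.

qzoad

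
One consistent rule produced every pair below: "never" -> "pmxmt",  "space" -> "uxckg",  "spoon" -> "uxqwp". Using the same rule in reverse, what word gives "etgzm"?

clerk

A repeating key of period 2 is used — shifts +2, +8 over and over.
Undoing it on etgzm: e−2=c, t−8=l, g−2=e, z−8=r, m−2=k.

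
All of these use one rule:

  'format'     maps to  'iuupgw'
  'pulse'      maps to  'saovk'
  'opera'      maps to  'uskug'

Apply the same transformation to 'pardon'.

The shift depends on letter class: consonant f→i is +3, but vowel o→u is +6. Two shifts are in play — +6 for a/e/i/o/u, +3 for every other letter.
Applying it to pardon: p(cons)+3=s, a(vowel)+6=g, r(cons)+3=u, d(cons)+3=g, o(vowel)+6=u, n(cons)+3=q.

sguguq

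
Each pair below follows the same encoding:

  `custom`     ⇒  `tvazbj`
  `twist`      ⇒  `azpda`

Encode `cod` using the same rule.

kvj

Two steps: reverse the string, then apply a Caesar shift of +7.
For cod: reverse → doc; then shift: d+7=k, o+7=v, c+7=j.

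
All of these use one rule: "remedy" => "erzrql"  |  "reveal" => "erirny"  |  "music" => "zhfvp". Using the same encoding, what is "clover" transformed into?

Compare letters: r→e is +13, e→r is +13, m→z is +13 — a constant shift. This is a Caesar cipher with shift 13.
For clover: c+13=p, l+13=y, o+13=b, v+13=i, e+13=r, r+13=e.

pybire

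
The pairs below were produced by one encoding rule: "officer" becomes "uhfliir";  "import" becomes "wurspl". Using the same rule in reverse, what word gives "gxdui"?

The output letters match the input read backwards, each shifted +3: officer reversed is reciffo. Read the word backwards and shift each letter +3.
Undoing it on gxdui: shift back: g−3=d, x−3=u, d−3=a, u−3=r, i−3=f → duarf; then reverse → fraud.

fraud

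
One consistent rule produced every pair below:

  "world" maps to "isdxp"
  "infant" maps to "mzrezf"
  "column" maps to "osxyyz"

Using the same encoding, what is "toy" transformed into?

fsk

The shift depends on letter class: consonant w→i is +12, but vowel o→s is +4. The rule splits by letter class: vowels +4, consonants +12.
For toy: t(cons)+12=f, o(vowel)+4=s, y(cons)+12=k.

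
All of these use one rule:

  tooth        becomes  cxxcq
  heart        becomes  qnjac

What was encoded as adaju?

Compare letters: t→c is +9, o→x is +9, o→x is +9 — a constant shift. Every letter moves 9 places later in the alphabet, wrapping around z→a.
Undoing it on adaju: a−9=r, d−9=u, a−9=r, j−9=a, u−9=l.

rural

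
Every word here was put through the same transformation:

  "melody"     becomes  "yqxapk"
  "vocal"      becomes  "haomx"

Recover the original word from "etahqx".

Each letter is shifted forward by 12 in the alphabet (a Caesar shift of +12).
Decoding etahqx: e−12=s, t−12=h, a−12=o, h−12=v, q−12=e, x−12=l.

shovel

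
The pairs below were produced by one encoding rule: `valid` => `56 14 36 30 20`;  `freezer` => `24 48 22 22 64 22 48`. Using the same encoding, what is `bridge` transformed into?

v(#22)→56 and a(#1)→14: differences scale by 2, so n = 2·pos + 12. The formula is n = 2×(alphabet index, a=1) + 12.
For bridge: b=2→16, r=18→48, i=9→30, d=4→20, g=7→26, e=5→22.

16 48 30 20 26 22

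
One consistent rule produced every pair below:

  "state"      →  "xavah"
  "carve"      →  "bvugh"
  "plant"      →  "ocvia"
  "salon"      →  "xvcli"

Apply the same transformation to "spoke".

s(18)→x(23) and t(19)→a(0) fit y≡3x+21 (mod 26); the inverse of 3 mod 26 is 9. This is an affine cipher: with a=0,…,z=25, each position x becomes (3x+21) mod 26.
Applying it to spoke: s(18)→3·18+21≡23=x; p(15)→3·15+21≡14=o; o(14)→3·14+21≡11=l; k(10)→3·10+21≡25=z; e(4)→3·4+21≡7=h (all mod 26).

xolzh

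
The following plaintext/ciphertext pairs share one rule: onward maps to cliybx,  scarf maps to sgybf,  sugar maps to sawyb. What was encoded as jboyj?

treat

o(14)→c(2) and n(13)→l(11) fit y≡17x+24 (mod 26); the inverse of 17 mod 26 is 23. Each letter's alphabet position (a=0..z=25) is mapped through 17·x+24 mod 26 — an affine cipher.
Undoing it on jboyj: j(9)→23·(9−24)≡19=t; b(1)→23·(1−24)≡17=r; o(14)→23·(14−24)≡4=e; y(24)→23·(24−24)≡0=a; j(9)→23·(9−24)≡19=t (all mod 26).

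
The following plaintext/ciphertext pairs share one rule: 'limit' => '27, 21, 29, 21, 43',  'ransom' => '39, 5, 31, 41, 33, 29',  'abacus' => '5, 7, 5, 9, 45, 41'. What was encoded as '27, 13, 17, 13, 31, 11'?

legend

With a=1..z=26, the number is 2·pos + 3.
Decoding 27, 13, 17, 13, 31, 11: 27→(27−3)÷2=12=l, 13→(13−3)÷2=5=e, 17→(17−3)÷2=7=g, 13→(13−3)÷2=5=e, 31→(31−3)÷2=14=n, 11→(11−3)÷2=4=d.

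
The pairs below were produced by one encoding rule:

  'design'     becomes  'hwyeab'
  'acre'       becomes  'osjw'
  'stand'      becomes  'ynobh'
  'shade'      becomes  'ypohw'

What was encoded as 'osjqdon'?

acrobat

Treating letters as 0–25, the rule is x ↦ 15x + 14 (mod 26).
Undoing it on osjqdon: o(14)→7·(14−14)≡0=a; s(18)→7·(18−14)≡2=c; j(9)→7·(9−14)≡17=r; q(16)→7·(16−14)≡14=o; d(3)→7·(3−14)≡1=b; o(14)→7·(14−14)≡0=a; n(13)→7·(13−14)≡19=t (all mod 26).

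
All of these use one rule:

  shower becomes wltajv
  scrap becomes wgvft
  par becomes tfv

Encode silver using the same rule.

The shift depends on letter class: consonant s→w is +4, but vowel o→t is +5. Vowels shift forward by 5 and consonants shift forward by 4.
For silver: s(cons)+4=w, i(vowel)+5=n, l(cons)+4=p, v(cons)+4=z, e(vowel)+5=j, r(cons)+4=v.

wnpzjv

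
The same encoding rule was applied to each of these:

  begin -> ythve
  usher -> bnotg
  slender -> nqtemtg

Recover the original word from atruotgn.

feathers

b(1)→y(24) and e(4)→t(19) fit y≡7x+17 (mod 26); the inverse of 7 mod 26 is 15. Treating letters as 0–25, the rule is x ↦ 7x + 17 (mod 26).
Reversing it on atruotgn: a(0)→15·(0−17)≡5=f; t(19)→15·(19−17)≡4=e; r(17)→15·(17−17)≡0=a; u(20)→15·(20−17)≡19=t; o(14)→15·(14−17)≡7=h; t(19)→15·(19−17)≡4=e; g(6)→15·(6−17)≡17=r; n(13)→15·(13−17)≡18=s (all mod 26).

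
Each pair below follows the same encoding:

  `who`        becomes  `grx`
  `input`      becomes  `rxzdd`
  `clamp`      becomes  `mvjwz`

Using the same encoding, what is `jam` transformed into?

tjw

The shift depends on letter class: consonant w→g is +10, but vowel o→x is +9. Two shifts are in play — +9 for a/e/i/o/u, +10 for every other letter.
On jam: j(cons)+10=t, a(vowel)+9=j, m(cons)+10=w.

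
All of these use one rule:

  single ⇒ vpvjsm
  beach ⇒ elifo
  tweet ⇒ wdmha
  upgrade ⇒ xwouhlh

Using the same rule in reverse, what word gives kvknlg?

Shifts by position in single: pos 0: s→v (+3), pos 1: i→p (+7), pos 2: n→v (+8), pos 3: g→j (+3), pos 4: l→s (+7), pos 5: e→m (+8) — repeating every 3. The shifts repeat in a cycle of length 3: positions 0,1,… shift by +3, +7, +8, then the pattern repeats.
Decoding kvknlg: k−3=h, v−7=o, k−8=c, n−3=k, l−7=e, g−8=y.

hockey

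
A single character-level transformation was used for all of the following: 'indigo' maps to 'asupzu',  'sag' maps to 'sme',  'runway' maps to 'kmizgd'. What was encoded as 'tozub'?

pinch

Two steps: reverse the string, then apply a Caesar shift of +12.
Undoing it on tozub: shift back: t−12=h, o−12=c, z−12=n, u−12=i, b−12=p → hcnip; then reverse → pinch.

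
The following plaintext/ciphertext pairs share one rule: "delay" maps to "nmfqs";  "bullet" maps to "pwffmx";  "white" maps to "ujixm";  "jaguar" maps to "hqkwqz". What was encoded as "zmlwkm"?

d(3)→n(13) and e(4)→m(12) fit y≡25x+16 (mod 26); the inverse of 25 mod 26 is 25. This is an affine cipher: with a=0,…,z=25, each position x becomes (25x+16) mod 26.
Decoding zmlwkm: z(25)→25·(25−16)≡17=r; m(12)→25·(12−16)≡4=e; l(11)→25·(11−16)≡5=f; w(22)→25·(22−16)≡20=u; k(10)→25·(10−16)≡6=g; m(12)→25·(12−16)≡4=e (all mod 26).

refuge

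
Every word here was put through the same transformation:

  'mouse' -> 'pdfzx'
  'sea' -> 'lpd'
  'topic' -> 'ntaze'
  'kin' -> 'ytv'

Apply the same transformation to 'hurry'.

The output letters match the input read backwards, each shifted +11: mouse reversed is esuom. The word is reversed, then every letter is shifted forward by 11.
On hurry: reverse → yrruh; then shift: y+11=j, r+11=c, r+11=c, u+11=f, h+11=s.

jccfs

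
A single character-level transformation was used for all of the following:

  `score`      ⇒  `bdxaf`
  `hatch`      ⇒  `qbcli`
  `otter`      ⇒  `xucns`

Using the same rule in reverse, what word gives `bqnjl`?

Shifts by position in score: pos 0: s→b (+9), pos 1: c→d (+1), pos 2: o→x (+9), pos 3: r→a (+9), pos 4: e→f (+1) — repeating every 3. It's a Vigenère-style cipher with numeric key [9,1,9]: position i shifts by key[i mod 3].
Undoing it on bqnjl: b−9=s, q−1=p, n−9=e, j−9=a, l−1=k.

speak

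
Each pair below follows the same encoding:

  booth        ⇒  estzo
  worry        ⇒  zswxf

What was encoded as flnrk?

child

Each letter shifts forward by (position + 3), i.e. 3, 4, 5, … — the shift grows by one for each successive letter.
Decoding flnrk: f−3=c, l−4=h, n−5=i, r−6=l, k−7=d.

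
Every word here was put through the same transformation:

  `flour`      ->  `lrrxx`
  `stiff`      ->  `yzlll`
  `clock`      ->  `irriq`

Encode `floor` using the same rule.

The shift depends on letter class: consonant f→l is +6, but vowel o→r is +3. Vowels shift forward by 3 and consonants shift forward by 6.
For floor: f(cons)+6=l, l(cons)+6=r, o(vowel)+3=r, o(vowel)+3=r, r(cons)+6=x.

lrrrx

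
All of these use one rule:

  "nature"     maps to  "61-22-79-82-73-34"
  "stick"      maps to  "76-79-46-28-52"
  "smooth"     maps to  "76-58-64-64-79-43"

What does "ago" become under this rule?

22-40-64

n(#14)→61 and a(#1)→22: differences scale by 3, so n = 3·pos + 19. Each letter becomes 3×(its alphabet position, a=1..z=26) + 19.
For ago: a=1→22, g=7→40, o=15→64.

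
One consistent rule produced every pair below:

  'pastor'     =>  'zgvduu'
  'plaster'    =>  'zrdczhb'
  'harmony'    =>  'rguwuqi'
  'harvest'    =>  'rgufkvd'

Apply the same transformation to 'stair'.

czdsx

A repeating key of period 3 is used — shifts +10, +6, +3 over and over.
For stair: s+10=c, t+6=z, a+3=d, i+10=s, r+6=x.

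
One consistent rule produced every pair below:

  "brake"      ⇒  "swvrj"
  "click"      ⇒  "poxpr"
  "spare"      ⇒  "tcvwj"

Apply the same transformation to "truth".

b(1)→s(18) and r(17)→w(22) fit y≡23x+21 (mod 26); the inverse of 23 mod 26 is 17. Treating letters as 0–25, the rule is x ↦ 23x + 21 (mod 26).
For truth: t(19)→23·19+21≡16=q; r(17)→23·17+21≡22=w; u(20)→23·20+21≡13=n; t(19)→23·19+21≡16=q; h(7)→23·7+21≡0=a (all mod 26).

qwnqa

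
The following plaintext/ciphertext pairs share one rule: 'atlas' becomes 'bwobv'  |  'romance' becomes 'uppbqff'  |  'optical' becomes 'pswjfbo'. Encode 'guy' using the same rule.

jvb

The shift depends on letter class: consonant t→w is +3, but vowel a→b is +1. Vowels shift forward by 1 and consonants shift forward by 3.
Applying it to guy: g(cons)+3=j, u(vowel)+1=v, y(cons)+3=b.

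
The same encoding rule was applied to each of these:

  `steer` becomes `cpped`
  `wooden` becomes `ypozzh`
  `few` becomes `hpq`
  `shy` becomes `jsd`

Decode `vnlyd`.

snack

The word is reversed, then every letter is shifted forward by 11.
Undoing it on vnlyd: shift back: v−11=k, n−11=c, l−11=a, y−11=n, d−11=s → kcans; then reverse → snack.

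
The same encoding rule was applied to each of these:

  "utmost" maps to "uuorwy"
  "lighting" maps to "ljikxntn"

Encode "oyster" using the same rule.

In utmost: u→u is +0, t→u is +1, m→o is +2, o→r is +3 — the shift increases by 1 each position. Each letter shifts forward by its position index (0, 1, 2, …) — the shift grows by one for each successive letter.
Applying it to oyster: o+0=o, y+1=z, s+2=u, t+3=w, e+4=i, r+5=w.

ozuwiw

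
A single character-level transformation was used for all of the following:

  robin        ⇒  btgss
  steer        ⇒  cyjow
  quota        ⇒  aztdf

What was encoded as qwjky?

great

Shifts by position in robin: pos 0: r→b (+10), pos 1: o→t (+5), pos 2: b→g (+5), pos 3: i→s (+10), pos 4: n→s (+5) — repeating every 3. The shifts repeat in a cycle of length 3: positions 0,1,… shift by +10, +5, +5, then the pattern repeats.
Undoing it on qwjky: q−10=g, w−5=r, j−5=e, k−10=a, y−5=t.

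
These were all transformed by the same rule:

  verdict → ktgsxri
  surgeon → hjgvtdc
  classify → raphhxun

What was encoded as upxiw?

faith

Compare letters: v→k is +15, e→t is +15, r→g is +15 — a constant shift. Each letter is shifted forward by 15 in the alphabet (a Caesar shift of +15).
Reversing it on upxiw: u−15=f, p−15=a, x−15=i, i−15=t, w−15=h.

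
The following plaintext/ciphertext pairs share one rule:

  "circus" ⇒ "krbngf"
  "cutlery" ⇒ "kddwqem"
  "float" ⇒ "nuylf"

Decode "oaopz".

In circus: c→k is +8, i→r is +9, r→b is +10, c→n is +11 — the shift increases by 1 each position. Letter i (0-indexed) is shifted by i+8, so successive shifts are 8, 9, 10, ….
Decoding oaopz: o−8=g, a−9=r, o−10=e, p−11=e, z−12=n.

green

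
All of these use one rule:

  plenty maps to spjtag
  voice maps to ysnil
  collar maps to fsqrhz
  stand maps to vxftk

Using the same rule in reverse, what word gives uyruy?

Letter i (0-indexed) is shifted by i+3, so successive shifts are 3, 4, 5, ….
Reversing it on uyruy: u−3=r, y−4=u, r−5=m, u−6=o, y−7=r.

rumor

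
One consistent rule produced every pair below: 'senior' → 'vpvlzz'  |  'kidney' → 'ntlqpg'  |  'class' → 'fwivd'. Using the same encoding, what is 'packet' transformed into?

slknpb

Shifts by position in senior: pos 0: s→v (+3), pos 1: e→p (+11), pos 2: n→v (+8), pos 3: i→l (+3), pos 4: o→z (+11), pos 5: r→z (+8) — repeating every 3. It's a Vigenère-style cipher with numeric key [3,11,8]: position i shifts by key[i mod 3].
On packet: p+3=s, a+11=l, c+8=k, k+3=n, e+11=p, t+8=b.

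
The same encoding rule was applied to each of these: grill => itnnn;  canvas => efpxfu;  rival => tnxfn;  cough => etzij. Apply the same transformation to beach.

The shift depends on letter class: consonant g→i is +2, but vowel i→n is +5. The rule splits by letter class: vowels +5, consonants +2.
Applying it to beach: b(cons)+2=d, e(vowel)+5=j, a(vowel)+5=f, c(cons)+2=e, h(cons)+2=j.

djfej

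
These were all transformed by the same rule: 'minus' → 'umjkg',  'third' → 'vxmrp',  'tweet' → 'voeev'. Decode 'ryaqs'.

m(12)→u(20) and i(8)→m(12) fit y≡15x+22 (mod 26); the inverse of 15 mod 26 is 7. Each letter's alphabet position (a=0..z=25) is mapped through 15·x+22 mod 26 — an affine cipher.
Reversing it on ryaqs: r(17)→7·(17−22)≡17=r; y(24)→7·(24−22)≡14=o; a(0)→7·(0−22)≡2=c; q(16)→7·(16−22)≡10=k; s(18)→7·(18−22)≡24=y (all mod 26).

rocky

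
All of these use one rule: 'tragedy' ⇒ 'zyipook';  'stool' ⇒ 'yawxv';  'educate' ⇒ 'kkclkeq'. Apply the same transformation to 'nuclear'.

tbkuold

Each letter shifts forward by (position + 6), i.e. 6, 7, 8, … — the shift grows by one for each successive letter.
For nuclear: n+6=t, u+7=b, c+8=k, l+9=u, e+10=o, a+11=l, r+12=d.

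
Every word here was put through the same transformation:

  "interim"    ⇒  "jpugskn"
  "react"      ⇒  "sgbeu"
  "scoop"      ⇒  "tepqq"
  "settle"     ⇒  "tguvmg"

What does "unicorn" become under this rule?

Shifts by position in interim: pos 0: i→j (+1), pos 1: n→p (+2), pos 2: t→u (+1), pos 3: e→g (+2) — repeating every 2. The shifts repeat in a cycle of length 2: positions 0,1,… shift by +1, +2, then the pattern repeats.
For unicorn: u+1=v, n+2=p, i+1=j, c+2=e, o+1=p, r+2=t, n+1=o.

vpjepto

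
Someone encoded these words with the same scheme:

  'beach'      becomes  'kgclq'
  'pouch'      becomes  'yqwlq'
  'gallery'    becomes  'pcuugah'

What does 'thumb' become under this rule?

The rule splits by letter class: vowels +2, consonants +9.
Applying it to thumb: t(cons)+9=c, h(cons)+9=q, u(vowel)+2=w, m(cons)+9=v, b(cons)+9=k.

cqwvk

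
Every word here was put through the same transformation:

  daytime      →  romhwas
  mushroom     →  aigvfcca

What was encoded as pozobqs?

Compare letters: d→r is +14, a→o is +14, y→m is +14 — a constant shift. Each letter is shifted forward by 14 in the alphabet (a Caesar shift of +14).
Undoing it on pozobqs: p−14=b, o−14=a, z−14=l, o−14=a, b−14=n, q−14=c, s−14=e.

balance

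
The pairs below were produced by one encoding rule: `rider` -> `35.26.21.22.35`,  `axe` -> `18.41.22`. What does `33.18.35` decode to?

par

Letters become their 1-based position plus 17 (so a→18, b→19, …).
Undoing it on 33.18.35: 33→(33−17)÷1=16=p, 18→(18−17)÷1=1=a, 35→(35−17)÷1=18=r.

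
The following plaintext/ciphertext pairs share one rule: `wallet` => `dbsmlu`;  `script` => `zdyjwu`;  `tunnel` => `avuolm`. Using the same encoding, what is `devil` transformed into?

Shifts by position in wallet: pos 0: w→d (+7), pos 1: a→b (+1), pos 2: l→s (+7), pos 3: l→m (+1) — repeating every 2. The shifts repeat in a cycle of length 2: positions 0,1,… shift by +7, +1, then the pattern repeats.
For devil: d+7=k, e+1=f, v+7=c, i+1=j, l+7=s.

kfcjs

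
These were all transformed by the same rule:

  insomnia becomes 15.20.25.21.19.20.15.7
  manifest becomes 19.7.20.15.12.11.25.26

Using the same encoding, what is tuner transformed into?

26.27.20.11.24

i is letter #9 and maps to 15: an offset of 6. Each letter is replaced by its alphabet position (a=1..z=26) + 6.
For tuner: t=20→26, u=21→27, n=14→20, e=5→11, r=18→24.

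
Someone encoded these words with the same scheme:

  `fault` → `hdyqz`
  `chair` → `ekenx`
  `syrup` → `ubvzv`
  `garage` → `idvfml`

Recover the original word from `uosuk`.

slope

In fault: f→h is +2, a→d is +3, u→y is +4, l→q is +5 — the shift increases by 1 each position. The shift increases by 1 at each position, starting from +2: 2, 3, 4, ….
Decoding uosuk: u−2=s, o−3=l, s−4=o, u−5=p, k−6=e.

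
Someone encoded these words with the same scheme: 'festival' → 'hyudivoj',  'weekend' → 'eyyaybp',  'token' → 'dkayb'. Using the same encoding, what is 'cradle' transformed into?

glopjy

f(5)→h(7) and e(4)→y(24) fit y≡9x+14 (mod 26); the inverse of 9 mod 26 is 3. Each letter's alphabet position (a=0..z=25) is mapped through 9·x+14 mod 26 — an affine cipher.
Applying it to cradle: c(2)→9·2+14≡6=g; r(17)→9·17+14≡11=l; a(0)→9·0+14≡14=o; d(3)→9·3+14≡15=p; l(11)→9·11+14≡9=j; e(4)→9·4+14≡24=y (all mod 26).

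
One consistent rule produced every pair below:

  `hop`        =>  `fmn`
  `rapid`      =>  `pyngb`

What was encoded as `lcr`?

Each letter is shifted forward by 24 in the alphabet (a Caesar shift of +24).
Reversing it on lcr: l−24=n, c−24=e, r−24=t.

net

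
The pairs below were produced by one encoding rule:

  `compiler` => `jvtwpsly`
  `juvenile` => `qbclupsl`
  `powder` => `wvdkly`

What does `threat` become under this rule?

Compare letters: c→j is +7, o→v is +7, m→t is +7 — a constant shift. This is a Caesar cipher with shift 7.
On threat: t+7=a, h+7=o, r+7=y, e+7=l, a+7=h, t+7=a.

aoylha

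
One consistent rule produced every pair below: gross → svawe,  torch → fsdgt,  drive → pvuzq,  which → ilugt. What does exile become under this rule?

Shifts by position in gross: pos 0: g→s (+12), pos 1: r→v (+4), pos 2: o→a (+12), pos 3: s→w (+4) — repeating every 2. A repeating key of period 2 is used — shifts +12, +4 over and over.
On exile: e+12=q, x+4=b, i+12=u, l+4=p, e+12=q.

qbupq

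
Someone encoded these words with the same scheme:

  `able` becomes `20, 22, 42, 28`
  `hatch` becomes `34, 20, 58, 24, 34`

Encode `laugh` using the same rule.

42, 20, 60, 32, 34

a(#1)→20 and b(#2)→22: differences scale by 2, so n = 2·pos + 18. The formula is n = 2×(alphabet index, a=1) + 18.
For laugh: l=12→42, a=1→20, u=21→60, g=7→32, h=8→34.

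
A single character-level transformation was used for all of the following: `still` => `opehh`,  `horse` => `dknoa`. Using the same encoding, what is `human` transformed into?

Compare letters: s→o is +22, t→p is +22, i→e is +22 — a constant shift. This is a Caesar cipher with shift 22.
For human: h+22=d, u+22=q, m+22=i, a+22=w, n+22=j.

dqiwj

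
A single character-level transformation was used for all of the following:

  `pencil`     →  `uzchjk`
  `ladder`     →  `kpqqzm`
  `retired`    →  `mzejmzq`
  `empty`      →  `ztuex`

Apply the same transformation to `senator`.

vzcpelm

p(15)→u(20) and e(4)→z(25) fit y≡9x+15 (mod 26); the inverse of 9 mod 26 is 3. Each letter's alphabet position (a=0..z=25) is mapped through 9·x+15 mod 26 — an affine cipher.
For senator: s(18)→9·18+15≡21=v; e(4)→9·4+15≡25=z; n(13)→9·13+15≡2=c; a(0)→9·0+15≡15=p; t(19)→9·19+15≡4=e; o(14)→9·14+15≡11=l; r(17)→9·17+15≡12=m (all mod 26).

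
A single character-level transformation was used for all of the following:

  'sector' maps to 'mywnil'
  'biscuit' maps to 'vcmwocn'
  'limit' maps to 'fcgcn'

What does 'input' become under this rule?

chjon

Compare letters: s→m is +20, e→y is +20, c→w is +20 — a constant shift. It's a constant shift of +20 (ROT20).
On input: i+20=c, n+20=h, p+20=j, u+20=o, t+20=n.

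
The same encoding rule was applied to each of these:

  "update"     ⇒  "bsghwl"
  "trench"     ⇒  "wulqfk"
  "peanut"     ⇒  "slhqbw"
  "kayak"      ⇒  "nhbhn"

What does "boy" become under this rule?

evb

The shift depends on letter class: consonant p→s is +3, but vowel u→b is +7. Vowels shift forward by 7 and consonants shift forward by 3.
On boy: b(cons)+3=e, o(vowel)+7=v, y(cons)+3=b.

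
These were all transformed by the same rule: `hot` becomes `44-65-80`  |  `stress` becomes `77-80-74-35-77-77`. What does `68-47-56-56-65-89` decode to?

pillow

Each letter becomes 3×(its alphabet position, a=1..z=26) + 20.
Undoing it on 68-47-56-56-65-89: 68→(68−20)÷3=16=p, 47→(47−20)÷3=9=i, 56→(56−20)÷3=12=l, 56→(56−20)÷3=12=l, 65→(65−20)÷3=15=o, 89→(89−20)÷3=23=w.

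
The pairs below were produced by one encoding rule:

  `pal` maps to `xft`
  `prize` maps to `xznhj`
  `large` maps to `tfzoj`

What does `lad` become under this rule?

The shift depends on letter class: consonant p→x is +8, but vowel a→f is +5. Two shifts are in play — +5 for a/e/i/o/u, +8 for every other letter.
Applying it to lad: l(cons)+8=t, a(vowel)+5=f, d(cons)+8=l.

tfl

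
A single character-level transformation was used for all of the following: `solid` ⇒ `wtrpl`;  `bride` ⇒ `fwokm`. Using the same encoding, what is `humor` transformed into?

The shift increases by 1 at each position, starting from +4: 4, 5, 6, ….
Applying it to humor: h+4=l, u+5=z, m+6=s, o+7=v, r+8=z.

lzsvz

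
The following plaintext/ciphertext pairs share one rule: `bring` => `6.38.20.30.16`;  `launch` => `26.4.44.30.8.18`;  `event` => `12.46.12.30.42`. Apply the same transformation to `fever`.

The formula is n = 2×(alphabet index, a=1) + 2.
On fever: f=6→14, e=5→12, v=22→46, e=5→12, r=18→38.

14.12.46.12.38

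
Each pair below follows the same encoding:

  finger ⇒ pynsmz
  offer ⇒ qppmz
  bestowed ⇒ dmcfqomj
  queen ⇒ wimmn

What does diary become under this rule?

jyazu

f(5)→p(15) and i(8)→y(24) fit y≡3x+0 (mod 26); the inverse of 3 mod 26 is 9. Each letter's alphabet position (a=0..z=25) is mapped through 3·x+0 mod 26 — an affine cipher.
On diary: d(3)→3·3+0≡9=j; i(8)→3·8+0≡24=y; a(0)→3·0+0≡0=a; r(17)→3·17+0≡25=z; y(24)→3·24+0≡20=u (all mod 26).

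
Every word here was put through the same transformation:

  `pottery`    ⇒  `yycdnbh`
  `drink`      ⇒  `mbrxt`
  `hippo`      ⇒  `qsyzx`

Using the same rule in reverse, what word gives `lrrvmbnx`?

children

A repeating key of period 2 is used — shifts +9, +10 over and over.
Decoding lrrvmbnx: l−9=c, r−10=h, r−9=i, v−10=l, m−9=d, b−10=r, n−9=e, x−10=n.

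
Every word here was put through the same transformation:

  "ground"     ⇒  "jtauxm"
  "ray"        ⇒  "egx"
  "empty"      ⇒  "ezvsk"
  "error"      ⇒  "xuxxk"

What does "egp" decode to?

The output letters match the input read backwards, each shifted +6: ground reversed is dnuorg. The word is reversed, then every letter is shifted forward by 6.
Decoding egp: shift back: e−6=y, g−6=a, p−6=j → yaj; then reverse → jay.

jay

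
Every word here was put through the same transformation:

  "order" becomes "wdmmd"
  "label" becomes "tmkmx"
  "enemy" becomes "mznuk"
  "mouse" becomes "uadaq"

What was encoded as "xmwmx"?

panel

Shifts by position in order: pos 0: o→w (+8), pos 1: r→d (+12), pos 2: d→m (+9), pos 3: e→m (+8), pos 4: r→d (+12) — repeating every 3. It's a Vigenère-style cipher with numeric key [8,12,9]: position i shifts by key[i mod 3].
Undoing it on xmwmx: x−8=p, m−12=a, w−9=n, m−8=e, x−12=l.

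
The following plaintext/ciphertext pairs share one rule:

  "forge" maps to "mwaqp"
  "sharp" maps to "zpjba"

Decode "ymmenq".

reduce

In forge: f→m is +7, o→w is +8, r→a is +9, g→q is +10 — the shift increases by 1 each position. Letter i (0-indexed) is shifted by i+7, so successive shifts are 7, 8, 9, ….
Decoding ymmenq: y−7=r, m−8=e, m−9=d, e−10=u, n−11=c, q−12=e.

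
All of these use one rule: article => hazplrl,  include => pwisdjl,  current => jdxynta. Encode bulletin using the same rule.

idrsnzpw

Shifts by position in article: pos 0: a→h (+7), pos 1: r→a (+9), pos 2: t→z (+6), pos 3: i→p (+7), pos 4: c→l (+9), pos 5: l→r (+6) — repeating every 3. It's a Vigenère-style cipher with numeric key [7,9,6]: position i shifts by key[i mod 3].
Applying it to bulletin: b+7=i, u+9=d, l+6=r, l+7=s, e+9=n, t+6=z, i+7=p, n+9=w.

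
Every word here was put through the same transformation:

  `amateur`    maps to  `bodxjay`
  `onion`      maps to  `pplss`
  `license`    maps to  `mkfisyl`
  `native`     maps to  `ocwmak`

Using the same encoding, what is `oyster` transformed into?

Letter i (0-indexed) is shifted by i+1, so successive shifts are 1, 2, 3, ….
For oyster: o+1=p, y+2=a, s+3=v, t+4=x, e+5=j, r+6=x.

pavxjx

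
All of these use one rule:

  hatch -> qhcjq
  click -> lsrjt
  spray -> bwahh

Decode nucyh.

entry

Shifts by position in hatch: pos 0: h→q (+9), pos 1: a→h (+7), pos 2: t→c (+9), pos 3: c→j (+7) — repeating every 2. A repeating key of period 2 is used — shifts +9, +7 over and over.
Undoing it on nucyh: n−9=e, u−7=n, c−9=t, y−7=r, h−9=y.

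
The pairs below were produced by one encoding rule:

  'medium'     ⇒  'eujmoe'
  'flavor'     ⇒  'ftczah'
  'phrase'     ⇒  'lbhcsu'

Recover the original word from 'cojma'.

audio

Treating letters as 0–25, the rule is x ↦ 11x + 2 (mod 26).
Reversing it on cojma: c(2)→19·(2−2)≡0=a; o(14)→19·(14−2)≡20=u; j(9)→19·(9−2)≡3=d; m(12)→19·(12−2)≡8=i; a(0)→19·(0−2)≡14=o (all mod 26).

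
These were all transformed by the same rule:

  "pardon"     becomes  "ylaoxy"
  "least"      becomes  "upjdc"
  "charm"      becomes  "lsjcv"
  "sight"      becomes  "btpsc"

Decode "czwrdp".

The shifts repeat in a cycle of length 2: positions 0,1,… shift by +9, +11, then the pattern repeats.
Undoing it on czwrdp: c−9=t, z−11=o, w−9=n, r−11=g, d−9=u, p−11=e.

tongue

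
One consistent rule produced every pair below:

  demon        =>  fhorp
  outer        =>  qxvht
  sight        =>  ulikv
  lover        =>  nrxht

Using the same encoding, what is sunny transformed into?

Shifts by position in demon: pos 0: d→f (+2), pos 1: e→h (+3), pos 2: m→o (+2), pos 3: o→r (+3) — repeating every 2. It's a Vigenère-style cipher with numeric key [2,3]: position i shifts by key[i mod 2].
On sunny: s+2=u, u+3=x, n+2=p, n+3=q, y+2=a.

uxpqa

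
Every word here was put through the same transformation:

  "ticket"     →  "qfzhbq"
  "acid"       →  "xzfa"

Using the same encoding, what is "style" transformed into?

pqvib

This is a Caesar cipher with shift 23.
On style: s+23=p, t+23=q, y+23=v, l+23=i, e+23=b.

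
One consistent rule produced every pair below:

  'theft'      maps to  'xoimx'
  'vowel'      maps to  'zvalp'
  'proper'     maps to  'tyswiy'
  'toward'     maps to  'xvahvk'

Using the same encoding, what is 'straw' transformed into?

wavha

Shifts by position in theft: pos 0: t→x (+4), pos 1: h→o (+7), pos 2: e→i (+4), pos 3: f→m (+7) — repeating every 2. The shifts repeat in a cycle of length 2: positions 0,1,… shift by +4, +7, then the pattern repeats.
For straw: s+4=w, t+7=a, r+4=v, a+7=h, w+4=a.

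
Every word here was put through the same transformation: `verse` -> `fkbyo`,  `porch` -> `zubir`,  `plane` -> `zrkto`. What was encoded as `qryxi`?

glory

Shifts by position in verse: pos 0: v→f (+10), pos 1: e→k (+6), pos 2: r→b (+10), pos 3: s→y (+6) — repeating every 2. It's a Vigenère-style cipher with numeric key [10,6]: position i shifts by key[i mod 2].
Decoding qryxi: q−10=g, r−6=l, y−10=o, x−6=r, i−10=y.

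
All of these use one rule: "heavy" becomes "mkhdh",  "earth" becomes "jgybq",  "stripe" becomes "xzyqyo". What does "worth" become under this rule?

The shift increases by 1 at each position, starting from +5: 5, 6, 7, ….
On worth: w+5=b, o+6=u, r+7=y, t+8=b, h+9=q.

buybq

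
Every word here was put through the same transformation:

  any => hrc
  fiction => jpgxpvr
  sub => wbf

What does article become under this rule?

hvxpgpl

Vowels shift forward by 7 and consonants shift forward by 4.
For article: a(vowel)+7=h, r(cons)+4=v, t(cons)+4=x, i(vowel)+7=p, c(cons)+4=g, l(cons)+4=p, e(vowel)+7=l.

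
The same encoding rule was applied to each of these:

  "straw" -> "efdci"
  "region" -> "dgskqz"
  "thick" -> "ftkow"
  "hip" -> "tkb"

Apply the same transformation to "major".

ycvqd

Two shifts are in play — +2 for a/e/i/o/u, +12 for every other letter.
On major: m(cons)+12=y, a(vowel)+2=c, j(cons)+12=v, o(vowel)+2=q, r(cons)+12=d.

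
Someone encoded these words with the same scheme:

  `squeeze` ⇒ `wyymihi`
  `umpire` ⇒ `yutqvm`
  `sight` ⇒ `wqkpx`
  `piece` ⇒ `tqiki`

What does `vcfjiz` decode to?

Shifts by position in squeeze: pos 0: s→w (+4), pos 1: q→y (+8), pos 2: u→y (+4), pos 3: e→m (+8) — repeating every 2. The shifts repeat in a cycle of length 2: positions 0,1,… shift by +4, +8, then the pattern repeats.
Decoding vcfjiz: v−4=r, c−8=u, f−4=b, j−8=b, i−4=e, z−8=r.

rubber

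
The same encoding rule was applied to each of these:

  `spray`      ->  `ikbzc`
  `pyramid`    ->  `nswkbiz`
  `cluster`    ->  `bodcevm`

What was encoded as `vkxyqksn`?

Read the word backwards and shift each letter +10.
Reversing it on vkxyqksn: shift back: v−10=l, k−10=a, x−10=n, y−10=o, q−10=g, k−10=a, s−10=i, n−10=d → lanogaid; then reverse → diagonal.

diagonal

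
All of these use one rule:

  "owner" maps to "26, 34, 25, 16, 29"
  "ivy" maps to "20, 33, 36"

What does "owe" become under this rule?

26, 34, 16

Letters become their 1-based position plus 11 (so a→12, b→13, …).
Applying it to owe: o=15→26, w=23→34, e=5→16.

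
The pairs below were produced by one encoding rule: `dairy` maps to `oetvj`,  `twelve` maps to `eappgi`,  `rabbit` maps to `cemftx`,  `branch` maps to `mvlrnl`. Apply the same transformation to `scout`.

Shifts by position in dairy: pos 0: d→o (+11), pos 1: a→e (+4), pos 2: i→t (+11), pos 3: r→v (+4) — repeating every 2. The shifts repeat in a cycle of length 2: positions 0,1,… shift by +11, +4, then the pattern repeats.
On scout: s+11=d, c+4=g, o+11=z, u+4=y, t+11=e.

dgzye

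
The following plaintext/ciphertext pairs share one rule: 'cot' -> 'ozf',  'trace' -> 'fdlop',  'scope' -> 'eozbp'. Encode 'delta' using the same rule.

The shift depends on letter class: consonant c→o is +12, but vowel o→z is +11. Vowels shift forward by 11 and consonants shift forward by 12.
On delta: d(cons)+12=p, e(vowel)+11=p, l(cons)+12=x, t(cons)+12=f, a(vowel)+11=l.

ppxfl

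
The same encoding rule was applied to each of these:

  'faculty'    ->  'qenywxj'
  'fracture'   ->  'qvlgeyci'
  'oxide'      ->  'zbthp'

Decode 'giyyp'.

The shifts repeat in a cycle of length 2: positions 0,1,… shift by +11, +4, then the pattern repeats.
Reversing it on giyyp: g−11=v, i−4=e, y−11=n, y−4=u, p−11=e.

venue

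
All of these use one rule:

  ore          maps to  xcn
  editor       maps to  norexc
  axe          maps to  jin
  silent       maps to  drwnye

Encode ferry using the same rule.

Two shifts are in play — +9 for a/e/i/o/u, +11 for every other letter.
On ferry: f(cons)+11=q, e(vowel)+9=n, r(cons)+11=c, r(cons)+11=c, y(cons)+11=j.

qnccj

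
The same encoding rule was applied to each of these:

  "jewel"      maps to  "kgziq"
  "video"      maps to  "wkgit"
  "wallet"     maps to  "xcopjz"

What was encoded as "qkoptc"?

In jewel: j→k is +1, e→g is +2, w→z is +3, e→i is +4 — the shift increases by 1 each position. The shift increases by 1 at each position, starting from +1: 1, 2, 3, ….
Reversing it on qkoptc: q−1=p, k−2=i, o−3=l, p−4=l, t−5=o, c−6=w.

pillow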